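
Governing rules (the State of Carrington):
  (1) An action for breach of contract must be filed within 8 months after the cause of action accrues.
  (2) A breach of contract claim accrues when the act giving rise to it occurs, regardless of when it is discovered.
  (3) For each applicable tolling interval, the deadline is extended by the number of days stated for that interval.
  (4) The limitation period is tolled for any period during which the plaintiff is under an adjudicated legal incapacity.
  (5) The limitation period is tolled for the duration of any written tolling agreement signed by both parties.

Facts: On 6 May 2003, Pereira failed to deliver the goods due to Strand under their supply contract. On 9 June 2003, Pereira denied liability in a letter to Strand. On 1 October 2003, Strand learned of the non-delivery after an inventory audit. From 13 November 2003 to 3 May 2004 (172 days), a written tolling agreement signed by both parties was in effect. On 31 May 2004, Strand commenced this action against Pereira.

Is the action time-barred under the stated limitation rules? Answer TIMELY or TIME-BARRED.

Accrual is governed by the date of the act, so the period began to run on 6 May 2003; the later discovery on 1 October 2003 is irrelevant under the stated rule.
8 months from 6 May 2003 is 6 January 2004.
The period was tolled for 172 days by the written tolling agreement (13 November 2003 to 3 May 2004), pushing the deadline to 26 June 2004.
None of the other events listed affects the running of the period under the stated rules.
Filing on 31 May 2004 beat the 26 June 2004 deadline — the action is timely.

TIMELY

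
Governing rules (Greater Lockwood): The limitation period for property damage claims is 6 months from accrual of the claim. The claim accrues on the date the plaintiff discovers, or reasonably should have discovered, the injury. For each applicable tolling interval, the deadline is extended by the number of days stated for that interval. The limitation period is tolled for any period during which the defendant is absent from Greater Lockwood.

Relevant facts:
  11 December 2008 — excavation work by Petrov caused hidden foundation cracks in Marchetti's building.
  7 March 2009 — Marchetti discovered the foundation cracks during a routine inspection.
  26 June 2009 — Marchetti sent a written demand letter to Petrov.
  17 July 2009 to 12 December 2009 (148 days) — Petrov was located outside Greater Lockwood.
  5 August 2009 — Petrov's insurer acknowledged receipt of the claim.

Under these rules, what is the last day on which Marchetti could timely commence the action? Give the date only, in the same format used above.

Accrual is tied to discovery, so the period began on 7 March 2009 rather than on 11 December 2008 when the act occurred.
Adding the 6 months base period to 7 March 2009 gives a deadline of 7 September 2009, before any tolling.
The defendant's absence from the jurisdiction from 17 July 2009 to 12 December 2009 tolled the period for 148 days, extending the deadline to 2 February 2010.
Nothing else in the chronology tolls or restarts the period.

2 February 2010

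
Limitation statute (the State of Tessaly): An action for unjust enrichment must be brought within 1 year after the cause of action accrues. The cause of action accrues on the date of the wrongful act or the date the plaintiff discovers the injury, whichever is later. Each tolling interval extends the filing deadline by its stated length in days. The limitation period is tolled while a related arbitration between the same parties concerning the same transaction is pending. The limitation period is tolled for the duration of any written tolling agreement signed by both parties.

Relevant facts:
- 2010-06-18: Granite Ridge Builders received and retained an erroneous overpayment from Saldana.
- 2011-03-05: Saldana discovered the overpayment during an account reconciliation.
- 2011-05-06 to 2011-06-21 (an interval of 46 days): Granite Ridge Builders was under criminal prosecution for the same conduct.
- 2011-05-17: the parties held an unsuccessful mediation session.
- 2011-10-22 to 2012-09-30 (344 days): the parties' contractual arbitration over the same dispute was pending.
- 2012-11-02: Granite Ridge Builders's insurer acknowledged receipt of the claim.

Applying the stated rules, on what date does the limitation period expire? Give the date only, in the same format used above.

The claim accrued on 2011-03-05 — the later of the 2010-06-18 act and the 2011-03-05 discovery.
1 year from 2011-03-05 is 2012-03-05.
Because the pending related arbitration ran from 2011-10-22 to 2012-09-30, the deadline is extended by 344 days to 2013-02-12.
No stated provision tolls the period for a criminal prosecution, so the interval from 2011-05-06 to 2011-06-21 has no effect on the deadline.
Nothing else in the chronology tolls or restarts the period.

2013-02-12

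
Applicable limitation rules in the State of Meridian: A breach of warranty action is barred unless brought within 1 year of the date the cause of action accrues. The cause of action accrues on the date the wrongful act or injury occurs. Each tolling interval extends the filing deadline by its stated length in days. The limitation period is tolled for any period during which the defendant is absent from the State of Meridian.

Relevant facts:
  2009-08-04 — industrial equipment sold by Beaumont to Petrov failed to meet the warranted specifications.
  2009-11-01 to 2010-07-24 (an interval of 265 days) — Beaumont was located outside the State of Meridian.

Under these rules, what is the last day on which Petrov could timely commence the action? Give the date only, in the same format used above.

The limitation period began to run on 2009-08-04.
Adding the 1 year base period to 2009-08-04 gives a deadline of 2010-08-04, before any tolling.
The defendant's absence from the jurisdiction from 2009-11-01 to 2010-07-24 tolled the period for 265 days, extending the deadline to 2011-04-26.

2011-04-26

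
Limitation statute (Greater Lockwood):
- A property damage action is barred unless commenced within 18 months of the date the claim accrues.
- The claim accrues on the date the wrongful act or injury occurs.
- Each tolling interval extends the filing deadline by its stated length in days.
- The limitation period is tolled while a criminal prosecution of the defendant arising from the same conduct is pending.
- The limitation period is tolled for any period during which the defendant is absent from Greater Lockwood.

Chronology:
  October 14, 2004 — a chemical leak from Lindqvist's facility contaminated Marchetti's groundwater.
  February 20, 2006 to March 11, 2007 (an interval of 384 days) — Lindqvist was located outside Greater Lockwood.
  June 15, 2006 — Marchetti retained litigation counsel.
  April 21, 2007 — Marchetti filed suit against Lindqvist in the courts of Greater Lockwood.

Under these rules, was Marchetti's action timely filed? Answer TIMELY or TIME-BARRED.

The claim accrued on October 14, 2004, the date of the act.
Adding the 18 months base period to October 14, 2004 gives a deadline of April 14, 2006, before any tolling.
The defendant's absence from the jurisdiction from February 20, 2006 to March 11, 2007 tolled the period for 384 days, extending the deadline to May 3, 2007.
The other events in the timeline have no effect on the limitation period under the stated rules.
Filing on April 21, 2007 beat the May 3, 2007 deadline — the action is timely.

TIMELY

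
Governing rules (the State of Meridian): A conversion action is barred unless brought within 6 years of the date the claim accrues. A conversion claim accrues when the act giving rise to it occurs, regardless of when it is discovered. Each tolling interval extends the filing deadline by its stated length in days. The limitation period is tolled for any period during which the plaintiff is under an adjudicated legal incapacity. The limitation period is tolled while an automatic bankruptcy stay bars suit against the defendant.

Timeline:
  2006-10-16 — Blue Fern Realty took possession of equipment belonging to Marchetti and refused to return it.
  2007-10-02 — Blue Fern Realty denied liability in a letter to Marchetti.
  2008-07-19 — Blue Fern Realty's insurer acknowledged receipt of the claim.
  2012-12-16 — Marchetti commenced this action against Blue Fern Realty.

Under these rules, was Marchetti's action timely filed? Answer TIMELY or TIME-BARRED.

TIME-BARRED

The limitation period began to run on 2006-10-16.
The untolled deadline — 6 years after 2006-10-16 — is 2012-10-16.
None of the other events listed affects the running of the period under the stated rules.
Marchetti filed on 2012-12-16, after the 2012-10-16 deadline, so the action is time-barred.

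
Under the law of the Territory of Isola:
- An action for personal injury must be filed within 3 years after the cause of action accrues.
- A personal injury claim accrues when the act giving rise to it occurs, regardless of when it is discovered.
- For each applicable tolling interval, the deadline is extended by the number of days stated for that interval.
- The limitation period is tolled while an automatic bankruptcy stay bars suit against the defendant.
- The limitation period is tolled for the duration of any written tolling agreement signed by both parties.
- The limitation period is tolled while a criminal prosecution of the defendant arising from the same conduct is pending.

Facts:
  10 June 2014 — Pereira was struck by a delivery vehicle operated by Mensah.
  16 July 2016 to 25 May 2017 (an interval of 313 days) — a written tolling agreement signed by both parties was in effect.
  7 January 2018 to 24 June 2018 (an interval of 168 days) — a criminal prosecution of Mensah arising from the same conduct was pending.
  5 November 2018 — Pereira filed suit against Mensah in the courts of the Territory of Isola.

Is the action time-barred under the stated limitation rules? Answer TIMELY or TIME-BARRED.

The claim accrued on 10 June 2014, when the wrongful act occurred.
Adding the 3 years base period to 10 June 2014 gives a deadline of 10 June 2017, before any tolling.
The written tolling agreement from 16 July 2016 to 25 May 2017 tolled the period for 313 days, extending the deadline to 19 April 2018.
The pending criminal prosecution from 7 January 2018 to 24 June 2018 tolled the period for 168 days, extending the deadline to 4 October 2018.
Filing on 5 November 2018 missed the 4 October 2018 deadline — the action is time-barred.

TIME-BARRED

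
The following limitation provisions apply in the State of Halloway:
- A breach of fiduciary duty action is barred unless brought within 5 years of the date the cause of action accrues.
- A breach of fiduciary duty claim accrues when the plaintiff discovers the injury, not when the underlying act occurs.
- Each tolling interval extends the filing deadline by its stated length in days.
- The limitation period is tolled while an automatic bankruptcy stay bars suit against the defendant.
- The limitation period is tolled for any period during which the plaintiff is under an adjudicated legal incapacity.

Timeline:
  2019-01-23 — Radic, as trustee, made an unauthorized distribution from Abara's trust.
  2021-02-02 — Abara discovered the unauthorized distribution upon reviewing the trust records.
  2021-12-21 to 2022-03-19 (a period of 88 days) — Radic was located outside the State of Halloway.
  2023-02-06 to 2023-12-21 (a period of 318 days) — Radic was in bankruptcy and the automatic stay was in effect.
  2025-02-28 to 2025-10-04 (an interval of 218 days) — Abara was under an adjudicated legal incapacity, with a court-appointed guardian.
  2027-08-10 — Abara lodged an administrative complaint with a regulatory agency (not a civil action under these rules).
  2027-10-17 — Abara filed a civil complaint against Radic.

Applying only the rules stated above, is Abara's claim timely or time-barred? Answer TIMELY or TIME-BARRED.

TIME-BARRED

The claim did not accrue until Abara discovered the injury on 2021-02-02; the 2019-01-23 act date does not start the clock under the stated rule.
5 years from 2021-02-02 is 2026-02-02.
The period was tolled for 318 days by the automatic bankruptcy stay (2023-02-06 to 2023-12-21), pushing the deadline to 2026-12-17.
The period was tolled for 218 days by the plaintiff's legal incapacity (2025-02-28 to 2025-10-04), pushing the deadline to 2027-07-23.
The defendant's absence from the jurisdiction from 2021-12-21 to 2022-03-19 does not toll the period, because no stated rule makes the defendant's absence a tolling event.
None of the other events listed affects the running of the period under the stated rules.
The 2027-10-17 filing falls after the 2027-07-23 deadline; the claim is time-barred.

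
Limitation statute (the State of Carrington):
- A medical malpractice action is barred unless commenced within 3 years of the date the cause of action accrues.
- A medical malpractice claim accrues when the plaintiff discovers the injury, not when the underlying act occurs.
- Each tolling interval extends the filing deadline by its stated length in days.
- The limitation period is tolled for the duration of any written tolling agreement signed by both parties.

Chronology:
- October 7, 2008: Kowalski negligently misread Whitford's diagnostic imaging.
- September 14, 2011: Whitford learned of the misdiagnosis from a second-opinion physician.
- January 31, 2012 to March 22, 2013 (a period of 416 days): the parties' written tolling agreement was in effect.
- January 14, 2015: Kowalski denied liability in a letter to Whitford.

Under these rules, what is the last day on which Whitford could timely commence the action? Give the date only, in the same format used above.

Under the discovery rule, the claim accrued on September 14, 2011, when Whitford discovered the injury — not on the October 7, 2008 date of the underlying act.
Adding the 3 years base period to September 14, 2011 gives a deadline of September 14, 2014, before any tolling.
Because the written tolling agreement ran from January 31, 2012 to March 22, 2013, the deadline is extended by 416 days to November 4, 2015.
Nothing else in the chronology tolls or restarts the period.

November 4, 2015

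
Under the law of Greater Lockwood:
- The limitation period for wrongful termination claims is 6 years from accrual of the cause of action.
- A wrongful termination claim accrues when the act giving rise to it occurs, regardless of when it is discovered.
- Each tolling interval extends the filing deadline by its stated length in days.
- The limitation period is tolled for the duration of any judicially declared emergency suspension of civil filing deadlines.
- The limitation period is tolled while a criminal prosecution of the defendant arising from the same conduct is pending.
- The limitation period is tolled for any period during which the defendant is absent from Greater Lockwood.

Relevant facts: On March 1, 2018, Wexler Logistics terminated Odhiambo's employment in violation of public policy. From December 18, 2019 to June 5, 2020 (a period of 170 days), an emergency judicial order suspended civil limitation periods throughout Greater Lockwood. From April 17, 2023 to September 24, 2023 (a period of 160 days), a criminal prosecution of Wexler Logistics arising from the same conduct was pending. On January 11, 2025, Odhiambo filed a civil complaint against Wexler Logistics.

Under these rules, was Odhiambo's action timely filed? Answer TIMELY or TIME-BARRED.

The limitation period began to run on March 1, 2018.
The untolled deadline — 6 years after March 1, 2018 — is March 1, 2024.
The emergency suspension of filing deadlines from December 18, 2019 to June 5, 2020 tolled the period for 170 days, extending the deadline to August 18, 2024.
The period was tolled for 160 days by the pending criminal prosecution (April 17, 2023 to September 24, 2023), pushing the deadline to January 25, 2025.
The January 11, 2025 filing precedes the January 25, 2025 deadline; the claim is timely.

TIMELY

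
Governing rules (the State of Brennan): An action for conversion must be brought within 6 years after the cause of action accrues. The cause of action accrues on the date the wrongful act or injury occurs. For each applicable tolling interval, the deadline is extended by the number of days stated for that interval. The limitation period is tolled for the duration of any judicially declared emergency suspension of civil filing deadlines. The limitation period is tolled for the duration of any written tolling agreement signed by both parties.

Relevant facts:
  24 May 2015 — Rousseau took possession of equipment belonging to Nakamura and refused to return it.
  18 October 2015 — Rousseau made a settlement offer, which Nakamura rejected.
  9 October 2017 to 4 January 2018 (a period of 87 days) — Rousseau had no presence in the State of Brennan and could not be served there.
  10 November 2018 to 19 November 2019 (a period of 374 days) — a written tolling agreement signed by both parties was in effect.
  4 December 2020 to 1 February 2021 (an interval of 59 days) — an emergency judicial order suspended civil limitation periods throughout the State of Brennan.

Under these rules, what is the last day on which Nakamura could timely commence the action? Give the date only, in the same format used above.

31 July 2022

The claim accrued on 24 May 2015, when the wrongful act occurred.
6 years from 24 May 2015 is 24 May 2021.
The period was tolled for 374 days by the written tolling agreement (10 November 2018 to 19 November 2019), pushing the deadline to 2 June 2022.
Because the emergency suspension of filing deadlines ran from 4 December 2020 to 1 February 2021, the deadline is extended by 59 days to 31 July 2022.
No stated provision tolls the period for the defendant's absence, so the interval from 9 October 2017 to 4 January 2018 has no effect on the deadline.
The other events in the timeline have no effect on the limitation period under the stated rules.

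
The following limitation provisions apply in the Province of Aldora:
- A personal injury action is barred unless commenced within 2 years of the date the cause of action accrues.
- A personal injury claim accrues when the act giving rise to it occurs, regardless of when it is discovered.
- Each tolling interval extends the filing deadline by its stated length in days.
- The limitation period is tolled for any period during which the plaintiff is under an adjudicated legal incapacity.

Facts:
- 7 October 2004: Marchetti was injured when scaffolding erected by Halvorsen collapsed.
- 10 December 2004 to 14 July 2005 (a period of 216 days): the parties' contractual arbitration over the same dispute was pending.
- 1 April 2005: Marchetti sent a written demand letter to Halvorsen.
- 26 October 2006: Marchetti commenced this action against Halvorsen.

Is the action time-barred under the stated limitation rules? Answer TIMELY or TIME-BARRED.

The limitation period began to run on 7 October 2004.
2 years from 7 October 2004 is 7 October 2006.
Although a pending arbitration ran from 10 December 2004 to 14 July 2005, the stated rules do not make that a tolling event, so it is disregarded.
The other events in the timeline have no effect on the limitation period under the stated rules.
Marchetti filed on 26 October 2006, after the 7 October 2006 deadline, so the action is time-barred.

TIME-BARRED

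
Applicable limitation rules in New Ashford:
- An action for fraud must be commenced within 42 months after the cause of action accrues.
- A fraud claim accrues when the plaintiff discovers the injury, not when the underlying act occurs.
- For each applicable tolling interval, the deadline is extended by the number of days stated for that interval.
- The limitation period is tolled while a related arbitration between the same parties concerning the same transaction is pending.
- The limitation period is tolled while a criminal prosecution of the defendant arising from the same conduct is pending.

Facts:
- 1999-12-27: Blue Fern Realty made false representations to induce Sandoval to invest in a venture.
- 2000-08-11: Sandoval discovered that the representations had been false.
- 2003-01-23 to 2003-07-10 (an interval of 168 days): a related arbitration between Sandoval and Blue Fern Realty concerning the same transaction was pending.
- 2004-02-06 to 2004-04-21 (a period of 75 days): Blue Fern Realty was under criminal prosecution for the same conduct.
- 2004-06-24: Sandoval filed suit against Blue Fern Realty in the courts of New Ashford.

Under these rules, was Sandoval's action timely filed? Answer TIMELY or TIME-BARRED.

The claim did not accrue until Sandoval discovered the injury on 2000-08-11; the 1999-12-27 act date does not start the clock under the stated rule.
42 months from 2000-08-11 is 2004-02-11.
Because the pending related arbitration ran from 2003-01-23 to 2003-07-10, the deadline is extended by 168 days to 2004-07-28.
The pending criminal prosecution from 2004-02-06 to 2004-04-21 tolled the period for 75 days, extending the deadline to 2004-10-11.
The 2004-06-24 filing precedes the 2004-10-11 deadline; the claim is timely.

TIMELY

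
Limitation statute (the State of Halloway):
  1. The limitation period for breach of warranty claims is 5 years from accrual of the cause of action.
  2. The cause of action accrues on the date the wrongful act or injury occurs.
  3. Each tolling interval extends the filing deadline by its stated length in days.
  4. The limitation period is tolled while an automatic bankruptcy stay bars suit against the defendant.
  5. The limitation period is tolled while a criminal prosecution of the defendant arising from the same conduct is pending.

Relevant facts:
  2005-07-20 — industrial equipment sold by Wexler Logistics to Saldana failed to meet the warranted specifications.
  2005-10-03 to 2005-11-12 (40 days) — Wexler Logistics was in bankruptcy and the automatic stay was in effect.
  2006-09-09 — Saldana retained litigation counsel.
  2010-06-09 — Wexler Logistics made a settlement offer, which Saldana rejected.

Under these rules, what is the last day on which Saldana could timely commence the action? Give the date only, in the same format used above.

The limitation period began to run on 2005-07-20.
Adding the 5 years base period to 2005-07-20 gives a deadline of 2010-07-20, before any tolling.
The automatic bankruptcy stay from 2005-10-03 to 2005-11-12 tolled the period for 40 days, extending the deadline to 2010-08-29.
None of the other events listed affects the running of the period under the stated rules.

2010-08-29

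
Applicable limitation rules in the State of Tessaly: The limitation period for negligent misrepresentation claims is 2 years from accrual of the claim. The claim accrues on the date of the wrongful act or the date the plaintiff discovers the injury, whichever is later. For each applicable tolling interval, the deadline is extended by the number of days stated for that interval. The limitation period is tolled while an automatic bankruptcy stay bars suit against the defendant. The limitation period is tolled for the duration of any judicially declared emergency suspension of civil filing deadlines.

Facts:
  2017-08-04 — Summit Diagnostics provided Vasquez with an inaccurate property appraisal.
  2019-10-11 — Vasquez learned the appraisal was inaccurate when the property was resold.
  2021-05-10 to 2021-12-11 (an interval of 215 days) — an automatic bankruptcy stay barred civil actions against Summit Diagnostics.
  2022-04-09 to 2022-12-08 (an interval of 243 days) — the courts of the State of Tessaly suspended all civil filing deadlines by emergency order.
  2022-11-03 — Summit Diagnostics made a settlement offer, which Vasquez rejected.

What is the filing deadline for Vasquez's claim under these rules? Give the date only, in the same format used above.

Because discovery on 2019-10-11 post-dates the 2017-08-04 act, accrual under the later-of rule falls on 2019-10-11.
The untolled deadline — 2 years after 2019-10-11 — is 2021-10-11.
Because the automatic bankruptcy stay ran from 2021-05-10 to 2021-12-11, the deadline is extended by 215 days to 2022-05-14.
The emergency suspension of filing deadlines from 2022-04-09 to 2022-12-08 tolled the period for 243 days, extending the deadline to 2023-01-12.
Nothing else in the chronology tolls or restarts the period.

2023-01-12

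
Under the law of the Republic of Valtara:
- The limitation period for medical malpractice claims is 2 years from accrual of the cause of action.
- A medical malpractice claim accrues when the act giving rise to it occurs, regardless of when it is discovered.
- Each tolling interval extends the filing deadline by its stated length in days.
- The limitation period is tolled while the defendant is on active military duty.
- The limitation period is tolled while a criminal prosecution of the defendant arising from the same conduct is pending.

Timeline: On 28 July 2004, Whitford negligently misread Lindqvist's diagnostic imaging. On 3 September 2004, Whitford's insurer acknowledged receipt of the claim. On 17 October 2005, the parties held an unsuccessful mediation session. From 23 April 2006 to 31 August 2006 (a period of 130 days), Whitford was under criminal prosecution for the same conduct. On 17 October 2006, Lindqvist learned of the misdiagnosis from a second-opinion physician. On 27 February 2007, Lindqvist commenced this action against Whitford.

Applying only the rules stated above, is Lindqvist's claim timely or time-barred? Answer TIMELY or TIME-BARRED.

Because the rule ties accrual to occurrence, the claim accrued on 28 July 2004, not on the 17 October 2006 discovery date.
2 years from 28 July 2004 is 28 July 2006.
The pending criminal prosecution from 23 April 2006 to 31 August 2006 tolled the period for 130 days, extending the deadline to 5 December 2006.
The other events in the timeline have no effect on the limitation period under the stated rules.
Filing on 27 February 2007 missed the 5 December 2006 deadline — the action is time-barred.

TIME-BARRED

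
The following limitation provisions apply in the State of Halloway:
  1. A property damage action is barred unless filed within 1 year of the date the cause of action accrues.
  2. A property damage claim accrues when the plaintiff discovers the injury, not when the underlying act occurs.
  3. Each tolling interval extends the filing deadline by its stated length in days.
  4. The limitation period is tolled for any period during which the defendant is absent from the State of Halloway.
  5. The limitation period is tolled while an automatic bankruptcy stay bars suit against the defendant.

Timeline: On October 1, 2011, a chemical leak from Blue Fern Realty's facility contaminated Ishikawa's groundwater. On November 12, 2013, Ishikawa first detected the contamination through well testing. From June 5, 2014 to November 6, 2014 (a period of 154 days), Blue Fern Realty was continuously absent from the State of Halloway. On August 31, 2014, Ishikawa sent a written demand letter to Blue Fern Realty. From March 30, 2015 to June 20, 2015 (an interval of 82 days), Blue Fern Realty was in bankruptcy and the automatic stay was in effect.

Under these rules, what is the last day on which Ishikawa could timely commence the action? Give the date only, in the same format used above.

July 6, 2015

Under the discovery rule, the claim accrued on November 12, 2013, when Ishikawa discovered the injury — not on the October 1, 2011 date of the underlying act.
Adding the 1 year base period to November 12, 2013 gives a deadline of November 12, 2014, before any tolling.
Because the defendant's absence from the jurisdiction ran from June 5, 2014 to November 6, 2014, the deadline is extended by 154 days to April 15, 2015.
Because the automatic bankruptcy stay ran from March 30, 2015 to June 20, 2015, the deadline is extended by 82 days to July 6, 2015.
None of the other events listed affects the running of the period under the stated rules.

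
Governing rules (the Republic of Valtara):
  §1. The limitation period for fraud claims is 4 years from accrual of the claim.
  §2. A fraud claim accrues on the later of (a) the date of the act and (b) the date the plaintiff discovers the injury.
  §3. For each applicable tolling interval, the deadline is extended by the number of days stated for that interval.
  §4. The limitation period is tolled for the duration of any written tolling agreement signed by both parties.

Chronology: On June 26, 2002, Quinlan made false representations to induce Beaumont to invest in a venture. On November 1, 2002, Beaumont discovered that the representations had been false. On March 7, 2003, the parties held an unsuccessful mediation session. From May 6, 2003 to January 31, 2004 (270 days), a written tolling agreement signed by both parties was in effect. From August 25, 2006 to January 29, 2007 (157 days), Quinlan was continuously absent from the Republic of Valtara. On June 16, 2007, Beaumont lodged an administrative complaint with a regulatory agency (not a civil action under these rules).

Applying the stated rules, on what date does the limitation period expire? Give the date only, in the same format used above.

Because discovery on November 1, 2002 post-dates the June 26, 2002 act, accrual under the later-of rule falls on November 1, 2002.
The untolled deadline — 4 years after November 1, 2002 — is November 1, 2006.
The period was tolled for 270 days by the written tolling agreement (May 6, 2003 to January 31, 2004), pushing the deadline to July 29, 2007.
The defendant's absence from the jurisdiction from August 25, 2006 to January 29, 2007 does not toll the period, because no stated rule makes the defendant's absence a tolling event.
The other events in the timeline have no effect on the limitation period under the stated rules.

July 29, 2007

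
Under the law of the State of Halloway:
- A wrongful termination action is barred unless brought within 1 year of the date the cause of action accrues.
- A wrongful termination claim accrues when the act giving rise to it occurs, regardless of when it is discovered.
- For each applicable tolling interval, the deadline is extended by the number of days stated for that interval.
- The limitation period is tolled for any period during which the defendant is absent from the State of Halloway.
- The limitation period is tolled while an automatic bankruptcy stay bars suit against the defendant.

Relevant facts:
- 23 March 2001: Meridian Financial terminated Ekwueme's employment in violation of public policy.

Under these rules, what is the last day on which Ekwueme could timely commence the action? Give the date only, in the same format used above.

23 March 2002

The limitation period began to run on 23 March 2001.
The untolled deadline — 1 year after 23 March 2001 — is 23 March 2002.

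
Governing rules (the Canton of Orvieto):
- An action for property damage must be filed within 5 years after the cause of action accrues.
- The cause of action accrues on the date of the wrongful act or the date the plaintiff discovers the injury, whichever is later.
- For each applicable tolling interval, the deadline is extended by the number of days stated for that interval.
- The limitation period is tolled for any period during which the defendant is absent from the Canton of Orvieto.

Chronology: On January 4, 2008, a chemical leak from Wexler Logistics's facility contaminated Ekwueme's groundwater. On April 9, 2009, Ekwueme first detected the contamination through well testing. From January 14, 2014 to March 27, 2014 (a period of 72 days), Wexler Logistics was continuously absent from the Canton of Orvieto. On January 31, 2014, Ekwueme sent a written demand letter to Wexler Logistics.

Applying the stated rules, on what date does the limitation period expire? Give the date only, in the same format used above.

June 20, 2014

Taking the later of the act (January 4, 2008) and discovery (April 9, 2009), the claim accrued on April 9, 2009.
5 years from April 9, 2009 is April 9, 2014.
The period was tolled for 72 days by the defendant's absence from the jurisdiction (January 14, 2014 to March 27, 2014), pushing the deadline to June 20, 2014.
Nothing else in the chronology tolls or restarts the period.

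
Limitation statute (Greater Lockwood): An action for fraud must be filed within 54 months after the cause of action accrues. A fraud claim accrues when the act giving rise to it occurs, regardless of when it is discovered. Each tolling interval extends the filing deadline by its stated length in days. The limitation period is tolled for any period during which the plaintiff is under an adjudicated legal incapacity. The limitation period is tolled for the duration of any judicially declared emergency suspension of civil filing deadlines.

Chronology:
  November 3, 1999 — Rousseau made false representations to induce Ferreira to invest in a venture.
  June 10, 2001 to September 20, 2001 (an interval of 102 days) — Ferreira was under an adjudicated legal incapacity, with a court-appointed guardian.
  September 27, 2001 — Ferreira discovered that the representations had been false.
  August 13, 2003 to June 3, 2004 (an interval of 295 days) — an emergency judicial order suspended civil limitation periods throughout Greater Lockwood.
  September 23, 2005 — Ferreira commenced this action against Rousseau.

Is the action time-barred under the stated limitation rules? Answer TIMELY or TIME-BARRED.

TIME-BARRED

Accrual is governed by the date of the act, so the period began to run on November 3, 1999; the later discovery on September 27, 2001 is irrelevant under the stated rule.
54 months from November 3, 1999 is May 3, 2004.
Because the plaintiff's legal incapacity ran from June 10, 2001 to September 20, 2001, the deadline is extended by 102 days to August 13, 2004.
The period was tolled for 295 days by the emergency suspension of filing deadlines (August 13, 2003 to June 3, 2004), pushing the deadline to June 4, 2005.
The September 23, 2005 filing falls after the June 4, 2005 deadline; the claim is time-barred.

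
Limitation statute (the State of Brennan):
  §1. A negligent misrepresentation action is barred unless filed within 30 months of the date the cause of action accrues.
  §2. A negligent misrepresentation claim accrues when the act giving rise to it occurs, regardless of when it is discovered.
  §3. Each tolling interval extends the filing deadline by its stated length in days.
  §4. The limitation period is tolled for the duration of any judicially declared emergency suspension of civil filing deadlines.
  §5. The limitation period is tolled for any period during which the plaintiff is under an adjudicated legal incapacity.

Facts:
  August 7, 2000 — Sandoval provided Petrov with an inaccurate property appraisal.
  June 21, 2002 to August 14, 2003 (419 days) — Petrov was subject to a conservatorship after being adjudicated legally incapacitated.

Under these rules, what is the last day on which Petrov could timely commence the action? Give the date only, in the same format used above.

The claim accrued on August 7, 2000, when the wrongful act occurred.
30 months from August 7, 2000 is February 7, 2003.
Because the plaintiff's legal incapacity ran from June 21, 2002 to August 14, 2003, the deadline is extended by 419 days to April 1, 2004.

April 1, 2004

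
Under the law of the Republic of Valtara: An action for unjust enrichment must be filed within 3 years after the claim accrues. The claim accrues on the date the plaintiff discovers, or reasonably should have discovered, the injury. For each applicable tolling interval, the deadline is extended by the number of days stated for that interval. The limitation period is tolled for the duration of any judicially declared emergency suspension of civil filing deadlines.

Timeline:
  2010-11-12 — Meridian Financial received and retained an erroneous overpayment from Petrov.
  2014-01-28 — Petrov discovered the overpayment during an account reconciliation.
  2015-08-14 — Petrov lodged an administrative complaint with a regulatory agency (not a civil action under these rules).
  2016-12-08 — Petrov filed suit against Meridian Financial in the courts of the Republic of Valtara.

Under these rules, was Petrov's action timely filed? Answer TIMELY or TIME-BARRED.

TIMELY

The claim did not accrue until Petrov discovered the injury on 2014-01-28; the 2010-11-12 act date does not start the clock under the stated rule.
3 years from 2014-01-28 is 2017-01-28.
None of the other events listed affects the running of the period under the stated rules.
The 2016-12-08 filing precedes the 2017-01-28 deadline; the claim is timely.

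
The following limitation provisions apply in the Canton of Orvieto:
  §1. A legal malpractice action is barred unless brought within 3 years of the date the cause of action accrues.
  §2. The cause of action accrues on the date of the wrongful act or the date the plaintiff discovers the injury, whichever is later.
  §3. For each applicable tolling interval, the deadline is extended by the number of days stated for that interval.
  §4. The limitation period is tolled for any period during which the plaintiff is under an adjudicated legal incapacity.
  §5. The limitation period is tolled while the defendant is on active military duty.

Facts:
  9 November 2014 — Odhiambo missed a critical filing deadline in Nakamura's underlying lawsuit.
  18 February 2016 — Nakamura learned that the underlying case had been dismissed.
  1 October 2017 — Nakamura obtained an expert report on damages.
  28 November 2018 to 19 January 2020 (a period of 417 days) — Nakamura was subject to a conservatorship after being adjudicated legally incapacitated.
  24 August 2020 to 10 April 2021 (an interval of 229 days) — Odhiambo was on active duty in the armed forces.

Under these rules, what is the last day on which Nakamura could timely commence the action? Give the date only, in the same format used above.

10 April 2020

Taking the later of the act (9 November 2014) and discovery (18 February 2016), the claim accrued on 18 February 2016.
3 years from 18 February 2016 is 18 February 2019.
Because the plaintiff's legal incapacity ran from 28 November 2018 to 19 January 2020, the deadline is extended by 417 days to 10 April 2020.
By the time the defendant's active military service began on 24 August 2020, the limitation period had already expired on 10 April 2020; that interval cannot revive it.
None of the other events listed affects the running of the period under the stated rules.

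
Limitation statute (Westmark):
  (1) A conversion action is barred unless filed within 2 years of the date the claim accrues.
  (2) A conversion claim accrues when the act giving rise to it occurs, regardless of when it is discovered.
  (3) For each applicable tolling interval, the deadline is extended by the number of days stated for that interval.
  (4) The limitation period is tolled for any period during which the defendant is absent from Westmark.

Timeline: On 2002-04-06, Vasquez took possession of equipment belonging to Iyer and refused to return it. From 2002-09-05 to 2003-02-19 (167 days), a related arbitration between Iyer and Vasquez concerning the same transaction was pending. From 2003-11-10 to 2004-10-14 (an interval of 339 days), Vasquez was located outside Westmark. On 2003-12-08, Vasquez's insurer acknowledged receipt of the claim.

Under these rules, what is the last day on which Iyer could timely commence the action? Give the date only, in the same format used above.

The claim accrued on 2002-04-06, when the wrongful act occurred.
2 years from 2002-04-06 is 2004-04-06.
The defendant's absence from the jurisdiction from 2003-11-10 to 2004-10-14 tolled the period for 339 days, extending the deadline to 2005-03-11.
Although a pending arbitration ran from 2002-09-05 to 2003-02-19, the stated rules do not make that a tolling event, so it is disregarded.
Nothing else in the chronology tolls or restarts the period.

2005-03-11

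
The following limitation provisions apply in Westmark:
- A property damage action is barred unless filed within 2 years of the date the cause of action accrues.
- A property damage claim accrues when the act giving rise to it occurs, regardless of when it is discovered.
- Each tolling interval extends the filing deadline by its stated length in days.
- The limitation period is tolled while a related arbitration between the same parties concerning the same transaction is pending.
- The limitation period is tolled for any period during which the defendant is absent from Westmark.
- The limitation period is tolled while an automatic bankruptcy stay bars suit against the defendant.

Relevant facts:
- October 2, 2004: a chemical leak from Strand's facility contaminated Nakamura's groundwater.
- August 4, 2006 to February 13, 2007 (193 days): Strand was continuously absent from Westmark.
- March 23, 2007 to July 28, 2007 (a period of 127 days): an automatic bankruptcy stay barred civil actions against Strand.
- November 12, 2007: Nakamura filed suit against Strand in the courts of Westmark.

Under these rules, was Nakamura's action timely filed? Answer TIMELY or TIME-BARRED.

The cause of action accrued on October 2, 2004, the date of the act.
The untolled deadline — 2 years after October 2, 2004 — is October 2, 2006.
The defendant's absence from the jurisdiction from August 4, 2006 to February 13, 2007 tolled the period for 193 days, extending the deadline to April 13, 2007.
The automatic bankruptcy stay from March 23, 2007 to July 28, 2007 tolled the period for 127 days, extending the deadline to August 18, 2007.
Nakamura filed on November 12, 2007, after the August 18, 2007 deadline, so the action is time-barred.

TIME-BARRED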